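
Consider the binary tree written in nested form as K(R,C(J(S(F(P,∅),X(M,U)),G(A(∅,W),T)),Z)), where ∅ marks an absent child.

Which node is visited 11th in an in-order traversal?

In-order visits the left subtree, then the node, then the right subtree.
At K: go left to R.
  R is a leaf — visit R.
Visit K.
At K: go right to C.
  At C: go left to J.
    At J: go left to S.
      At S: go left to F.
        At F: go left to P.
          P is a leaf — visit P.
        Visit F.
        At F: no right child.
      Visit S.
      At S: go right to X.
        At X: go left to M.
          M is a leaf — visit M.
        Visit X.
        At X: go right to U.
          U is a leaf — visit U.
    Visit J.
    At J: go right to G.
      At G: go left to A.
        At A: no left child.
        Visit A.
        At A: go right to W.
          W is a leaf — visit W.
      Visit G.
      At G: go right to T.
        T is a leaf — visit T.
  Visit C.
  At C: go right to Z.
    Z is a leaf — visit Z.
Full in-order sequence: R, K, P, F, S, M, X, U, J, A, W, G, T, C, Z.

W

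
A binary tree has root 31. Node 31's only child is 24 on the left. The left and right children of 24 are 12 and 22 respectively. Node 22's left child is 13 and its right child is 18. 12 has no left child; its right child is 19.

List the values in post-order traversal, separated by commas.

Post-order visits the left subtree, then the right subtree, then the node.
At 31: go left to 24.
  At 24: go left to 12.
    At 12: no left child.
    At 12: go right to 19.
      19 is a leaf — visit 19.
    Visit 12.
  At 24: go right to 22.
    At 22: go left to 13.
      13 is a leaf — visit 13.
    At 22: go right to 18.
      18 is a leaf — visit 18.
    Visit 22.
  Visit 24.
At 31: no right child.
Visit 31.

19, 12, 13, 18, 22, 24, 31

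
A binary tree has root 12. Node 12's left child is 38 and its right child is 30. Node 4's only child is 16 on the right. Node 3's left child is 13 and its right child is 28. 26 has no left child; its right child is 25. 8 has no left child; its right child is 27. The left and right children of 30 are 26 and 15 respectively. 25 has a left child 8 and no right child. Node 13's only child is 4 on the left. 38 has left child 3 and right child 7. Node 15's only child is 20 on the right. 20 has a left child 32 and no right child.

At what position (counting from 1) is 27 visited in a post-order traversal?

8

Post-order visits the left subtree, then the right subtree, then the node.
At 12: go left to 38.
  At 38: go left to 3.
    At 3: go left to 13.
      At 13: go left to 4.
        At 4: no left child.
        At 4: go right to 16.
          16 is a leaf — visit 16.
        Visit 4.
      At 13: no right child.
      Visit 13.
    At 3: go right to 28.
      28 is a leaf — visit 28.
    Visit 3.
  At 38: go right to 7.
    7 is a leaf — visit 7.
  Visit 38.
At 12: go right to 30.
  At 30: go left to 26.
    At 26: no left child.
    At 26: go right to 25.
      At 25: go left to 8.
        At 8: no left child.
        At 8: go right to 27.
          27 is a leaf — visit 27.
        Visit 8.
      At 25: no right child.
      Visit 25.
    Visit 26.
  At 30: go right to 15.
    At 15: no left child.
    At 15: go right to 20.
      At 20: go left to 32.
        32 is a leaf — visit 32.
      At 20: no right child.
      Visit 20.
    Visit 15.
  Visit 30.
Visit 12.
Full post-order sequence: 16, 4, 13, 28, 3, 7, 38, 27, 8, 25, 26, 32, 20, 15, 30, 12.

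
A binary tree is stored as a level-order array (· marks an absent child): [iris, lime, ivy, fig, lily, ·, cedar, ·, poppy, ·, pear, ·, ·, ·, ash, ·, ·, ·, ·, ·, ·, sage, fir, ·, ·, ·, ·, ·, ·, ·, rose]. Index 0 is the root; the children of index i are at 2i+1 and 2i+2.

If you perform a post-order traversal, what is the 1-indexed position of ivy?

Post-order visits the left subtree, then the right subtree, then the node.
At iris: go left to lime.
  At lime: go left to fig.
    At fig: no left child.
    At fig: go right to poppy.
      poppy is a leaf — visit poppy.
    Visit fig.
  At lime: go right to lily.
    At lily: no left child.
    At lily: go right to pear.
      At pear: go left to sage.
        sage is a leaf — visit sage.
      At pear: go right to fir.
        fir is a leaf — visit fir.
      Visit pear.
    Visit lily.
  Visit lime.
At iris: go right to ivy.
  At ivy: no left child.
  At ivy: go right to cedar.
    At cedar: no left child.
    At cedar: go right to ash.
      At ash: no left child.
      At ash: go right to rose.
        rose is a leaf — visit rose.
      Visit ash.
    Visit cedar.
  Visit ivy.
Visit iris.
Full post-order sequence: poppy, fig, sage, fir, pear, lily, lime, rose, ash, cedar, ivy, iris.

11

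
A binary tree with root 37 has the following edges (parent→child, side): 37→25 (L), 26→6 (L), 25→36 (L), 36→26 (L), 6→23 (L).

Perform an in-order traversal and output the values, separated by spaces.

In-order visits the left subtree, then the node, then the right subtree.
At 37: go left to 25.
  At 25: go left to 36.
    At 36: go left to 26.
      At 26: go left to 6.
        At 6: go left to 23.
          23 is a leaf — visit 23.
        Visit 6.
        At 6: no right child.
      Visit 26.
      At 26: no right child.
    Visit 36.
    At 36: no right child.
  Visit 25.
  At 25: no right child.
Visit 37.
At 37: no right child.

23 6 26 36 25 37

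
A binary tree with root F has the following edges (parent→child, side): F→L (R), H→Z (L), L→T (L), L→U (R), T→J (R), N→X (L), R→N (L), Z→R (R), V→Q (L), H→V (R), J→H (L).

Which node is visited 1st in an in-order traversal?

F

In-order visits the left subtree, then the node, then the right subtree.
At F: no left child.
Visit F.
At F: go right to L.
  At L: go left to T.
    At T: no left child.
    Visit T.
    At T: go right to J.
      At J: go left to H.
        At H: go left to Z.
          At Z: no left child.
          Visit Z.
          At Z: go right to R.
            At R: go left to N.
              At N: go left to X.
                X is a leaf — visit X.
              Visit N.
              At N: no right child.
            Visit R.
            At R: no right child.
        Visit H.
        At H: go right to V.
          At V: go left to Q.
            Q is a leaf — visit Q.
          Visit V.
          At V: no right child.
      Visit J.
      At J: no right child.
  Visit L.
  At L: go right to U.
    U is a leaf — visit U.
Full in-order sequence: F, T, Z, X, N, R, H, Q, V, J, L, U.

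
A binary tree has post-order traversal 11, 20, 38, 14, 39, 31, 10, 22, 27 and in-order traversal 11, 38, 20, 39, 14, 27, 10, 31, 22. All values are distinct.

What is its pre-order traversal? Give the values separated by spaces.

27 39 38 11 20 14 22 10 31

The last element of post-order is the root; it splits in-order into left and right subtrees.
Root 27: left subtree has 5 nodes {11, 38, 20, 39, 14}, right has 3 {10, 31, 22}.
  Root 39: left subtree has 3 nodes {11, 38, 20}, right has 1 {14}.
    Root 38: left subtree has 1 node {11}, right has 1 {20}.
  Root 22: left subtree has 2 nodes {10, 31}, right has 0 { }.
    Root 10: left subtree has 0 nodes { }, right has 1 {31}.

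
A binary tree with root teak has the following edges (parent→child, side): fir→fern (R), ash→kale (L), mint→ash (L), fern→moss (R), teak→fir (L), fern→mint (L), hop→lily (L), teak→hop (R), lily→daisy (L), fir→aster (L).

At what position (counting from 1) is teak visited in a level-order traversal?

Level-order visits nodes level by level from the root, left to right within each level.
Level 0: teak
Level 1: fir, hop
Level 2: aster, fern, lily
Level 3: mint, moss, daisy
Level 4: ash
Level 5: kale
Full level-order sequence: teak, fir, hop, aster, fern, lily, mint, moss, daisy, ash, kale.

1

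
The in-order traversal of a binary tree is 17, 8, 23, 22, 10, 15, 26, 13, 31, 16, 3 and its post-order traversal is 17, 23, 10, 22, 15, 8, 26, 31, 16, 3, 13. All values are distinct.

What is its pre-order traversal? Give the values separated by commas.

13, 26, 8, 17, 15, 22, 23, 10, 3, 16, 31

The last element of post-order is the root; it splits in-order into left and right subtrees.
Root 13: left subtree has 7 nodes {17, 8, 23, 22, 10, 15, 26}, right has 3 {31, 16, 3}.
  Root 26: left subtree has 6 nodes {17, 8, 23, 22, 10, 15}, right has 0 { }.
    Root 8: left subtree has 1 node {17}, right has 4 {23, 22, 10, 15}.
      Root 15: left subtree has 3 nodes {23, 22, 10}, right has 0 { }.
        Root 22: left subtree has 1 node {23}, right has 1 {10}.
  Root 3: left subtree has 2 nodes {31, 16}, right has 0 { }.
    Root 16: left subtree has 1 node {31}, right has 0 { }.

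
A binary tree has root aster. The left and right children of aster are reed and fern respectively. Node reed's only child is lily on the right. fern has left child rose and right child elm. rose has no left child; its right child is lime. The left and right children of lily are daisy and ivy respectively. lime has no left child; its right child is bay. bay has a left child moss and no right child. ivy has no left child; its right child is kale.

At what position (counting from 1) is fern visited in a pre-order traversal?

Pre-order visits the node, then its left subtree, then its right subtree.
Visit aster.
At aster: go left to reed.
  Visit reed.
  At reed: no left child.
  At reed: go right to lily.
    Visit lily.
    At lily: go left to daisy.
      daisy is a leaf — visit daisy.
    At lily: go right to ivy.
      Visit ivy.
      At ivy: no left child.
      At ivy: go right to kale.
        kale is a leaf — visit kale.
At aster: go right to fern.
  Visit fern.
  At fern: go left to rose.
    Visit rose.
    At rose: no left child.
    At rose: go right to lime.
      Visit lime.
      At lime: no left child.
      At lime: go right to bay.
        Visit bay.
        At bay: go left to moss.
          moss is a leaf — visit moss.
        At bay: no right child.
  At fern: go right to elm.
    elm is a leaf — visit elm.
Full pre-order sequence: aster, reed, lily, daisy, ivy, kale, fern, rose, lime, bay, moss, elm.

7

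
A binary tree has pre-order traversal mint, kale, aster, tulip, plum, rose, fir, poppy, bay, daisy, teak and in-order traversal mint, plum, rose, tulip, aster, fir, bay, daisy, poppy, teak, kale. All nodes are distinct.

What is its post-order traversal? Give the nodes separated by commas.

The first element of pre-order is the root; it splits in-order into left and right subtrees.
Root mint: left subtree has 0 nodes { }, right has 10 {plum, rose, tulip, aster, fir, bay, daisy, poppy, teak, kale}.
  Root kale: left subtree has 9 nodes {plum, rose, tulip, aster, fir, bay, daisy, poppy, teak}, right has 0 { }.
    Root aster: left subtree has 3 nodes {plum, rose, tulip}, right has 5 {fir, bay, daisy, poppy, teak}.
      Root tulip: left subtree has 2 nodes {plum, rose}, right has 0 { }.
        Root plum: left subtree has 0 nodes { }, right has 1 {rose}.
      Root fir: left subtree has 0 nodes { }, right has 4 {bay, daisy, poppy, teak}.
        Root poppy: left subtree has 2 nodes {bay, daisy}, right has 1 {teak}.
          Root bay: left subtree has 0 nodes { }, right has 1 {daisy}.

rose, plum, tulip, daisy, bay, teak, poppy, fir, aster, kale, mint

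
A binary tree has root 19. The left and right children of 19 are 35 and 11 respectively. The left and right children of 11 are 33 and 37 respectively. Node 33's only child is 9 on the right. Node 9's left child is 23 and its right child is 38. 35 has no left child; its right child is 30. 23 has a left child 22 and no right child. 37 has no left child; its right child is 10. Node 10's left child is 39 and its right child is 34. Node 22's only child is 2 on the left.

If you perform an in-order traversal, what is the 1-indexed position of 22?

6

In-order visits the left subtree, then the node, then the right subtree.
At 19: go left to 35.
  At 35: no left child.
  Visit 35.
  At 35: go right to 30.
    30 is a leaf — visit 30.
Visit 19.
At 19: go right to 11.
  At 11: go left to 33.
    At 33: no left child.
    Visit 33.
    At 33: go right to 9.
      At 9: go left to 23.
        At 23: go left to 22.
          At 22: go left to 2.
            2 is a leaf — visit 2.
          Visit 22.
          At 22: no right child.
        Visit 23.
        At 23: no right child.
      Visit 9.
      At 9: go right to 38.
        38 is a leaf — visit 38.
  Visit 11.
  At 11: go right to 37.
    At 37: no left child.
    Visit 37.
    At 37: go right to 10.
      At 10: go left to 39.
        39 is a leaf — visit 39.
      Visit 10.
      At 10: go right to 34.
        34 is a leaf — visit 34.
Full in-order sequence: 35, 30, 19, 33, 2, 22, 23, 9, 38, 11, 37, 39, 10, 34.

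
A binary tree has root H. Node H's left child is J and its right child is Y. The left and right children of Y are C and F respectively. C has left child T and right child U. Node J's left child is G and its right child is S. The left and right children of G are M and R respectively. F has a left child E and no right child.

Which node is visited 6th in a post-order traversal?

Post-order visits the left subtree, then the right subtree, then the node.
At H: go left to J.
  At J: go left to G.
    At G: go left to M.
      M is a leaf — visit M.
    At G: go right to R.
      R is a leaf — visit R.
    Visit G.
  At J: go right to S.
    S is a leaf — visit S.
  Visit J.
At H: go right to Y.
  At Y: go left to C.
    At C: go left to T.
      T is a leaf — visit T.
    At C: go right to U.
      U is a leaf — visit U.
    Visit C.
  At Y: go right to F.
    At F: go left to E.
      E is a leaf — visit E.
    At F: no right child.
    Visit F.
  Visit Y.
Visit H.
Full post-order sequence: M, R, G, S, J, T, U, C, E, F, Y, H.

T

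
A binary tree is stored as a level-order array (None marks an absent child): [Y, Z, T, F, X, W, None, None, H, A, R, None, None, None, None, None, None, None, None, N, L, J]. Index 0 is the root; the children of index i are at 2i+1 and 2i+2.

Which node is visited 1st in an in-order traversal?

F

In-order visits the left subtree, then the node, then the right subtree.
At Y: go left to Z.
  At Z: go left to F.
    At F: no left child.
    Visit F.
    At F: go right to H.
      H is a leaf — visit H.
  Visit Z.
  At Z: go right to X.
    At X: go left to A.
      At A: go left to N.
        N is a leaf — visit N.
      Visit A.
      At A: go right to L.
        L is a leaf — visit L.
    Visit X.
    At X: go right to R.
      At R: go left to J.
        J is a leaf — visit J.
      Visit R.
      At R: no right child.
Visit Y.
At Y: go right to T.
  At T: go left to W.
    W is a leaf — visit W.
  Visit T.
  At T: no right child.
Full in-order sequence: F, H, Z, N, A, L, X, J, R, Y, W, T.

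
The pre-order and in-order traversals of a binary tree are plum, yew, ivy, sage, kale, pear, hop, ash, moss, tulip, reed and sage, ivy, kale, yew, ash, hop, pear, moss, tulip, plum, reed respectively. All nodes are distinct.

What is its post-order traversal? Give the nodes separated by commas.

sage, kale, ivy, ash, hop, tulip, moss, pear, yew, reed, plum

The first element of pre-order is the root; it splits in-order into left and right subtrees.
Root plum: left subtree has 9 nodes {sage, ivy, kale, yew, ash, hop, pear, moss, tulip}, right has 1 {reed}.
  Root yew: left subtree has 3 nodes {sage, ivy, kale}, right has 5 {ash, hop, pear, moss, tulip}.
    Root ivy: left subtree has 1 node {sage}, right has 1 {kale}.
    Root pear: left subtree has 2 nodes {ash, hop}, right has 2 {moss, tulip}.
      Root hop: left subtree has 1 node {ash}, right has 0 { }.
      Root moss: left subtree has 0 nodes { }, right has 1 {tulip}.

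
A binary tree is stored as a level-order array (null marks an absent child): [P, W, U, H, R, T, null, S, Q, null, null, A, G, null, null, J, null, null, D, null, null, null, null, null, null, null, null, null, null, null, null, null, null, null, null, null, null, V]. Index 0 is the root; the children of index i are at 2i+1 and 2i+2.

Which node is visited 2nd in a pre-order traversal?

Pre-order visits the node, then its left subtree, then its right subtree.
Visit P.
At P: go left to W.
  Visit W.
  At W: go left to H.
    Visit H.
    At H: go left to S.
      Visit S.
      At S: go left to J.
        J is a leaf — visit J.
      At S: no right child.
    At H: go right to Q.
      Visit Q.
      At Q: no left child.
      At Q: go right to D.
        Visit D.
        At D: go left to V.
          V is a leaf — visit V.
        At D: no right child.
  At W: go right to R.
    R is a leaf — visit R.
At P: go right to U.
  Visit U.
  At U: go left to T.
    Visit T.
    At T: go left to A.
      A is a leaf — visit A.
    At T: go right to G.
      G is a leaf — visit G.
  At U: no right child.
Full pre-order sequence: P, W, H, S, J, Q, D, V, R, U, T, A, G.

W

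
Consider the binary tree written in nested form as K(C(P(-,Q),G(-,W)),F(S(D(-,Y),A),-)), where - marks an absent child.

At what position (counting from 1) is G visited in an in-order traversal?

In-order visits the left subtree, then the node, then the right subtree.
At K: go left to C.
  At C: go left to P.
    At P: no left child.
    Visit P.
    At P: go right to Q.
      Q is a leaf — visit Q.
  Visit C.
  At C: go right to G.
    At G: no left child.
    Visit G.
    At G: go right to W.
      W is a leaf — visit W.
Visit K.
At K: go right to F.
  At F: go left to S.
    At S: go left to D.
      At D: no left child.
      Visit D.
      At D: go right to Y.
        Y is a leaf — visit Y.
    Visit S.
    At S: go right to A.
      A is a leaf — visit A.
  Visit F.
  At F: no right child.
Full in-order sequence: P, Q, C, G, W, K, D, Y, S, A, F.

4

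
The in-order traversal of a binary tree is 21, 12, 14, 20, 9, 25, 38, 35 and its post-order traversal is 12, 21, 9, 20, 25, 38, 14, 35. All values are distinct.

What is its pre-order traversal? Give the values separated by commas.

The last element of post-order is the root; it splits in-order into left and right subtrees.
Root 35: left subtree has 7 nodes {21, 12, 14, 20, 9, 25, 38}, right has 0 { }.
  Root 14: left subtree has 2 nodes {21, 12}, right has 4 {20, 9, 25, 38}.
    Root 21: left subtree has 0 nodes { }, right has 1 {12}.
    Root 38: left subtree has 3 nodes {20, 9, 25}, right has 0 { }.
      Root 25: left subtree has 2 nodes {20, 9}, right has 0 { }.
        Root 20: left subtree has 0 nodes { }, right has 1 {9}.

35, 14, 21, 12, 38, 25, 20, 9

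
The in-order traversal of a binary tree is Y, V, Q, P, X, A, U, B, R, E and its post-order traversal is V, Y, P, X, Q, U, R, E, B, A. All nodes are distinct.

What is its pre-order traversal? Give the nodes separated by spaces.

The last element of post-order is the root; it splits in-order into left and right subtrees.
Root A: left subtree has 5 nodes {Y, V, Q, P, X}, right has 4 {U, B, R, E}.
  Root Q: left subtree has 2 nodes {Y, V}, right has 2 {P, X}.
    Root Y: left subtree has 0 nodes { }, right has 1 {V}.
    Root X: left subtree has 1 node {P}, right has 0 { }.
  Root B: left subtree has 1 node {U}, right has 2 {R, E}.
    Root E: left subtree has 1 node {R}, right has 0 { }.

A Q Y V X P B U E R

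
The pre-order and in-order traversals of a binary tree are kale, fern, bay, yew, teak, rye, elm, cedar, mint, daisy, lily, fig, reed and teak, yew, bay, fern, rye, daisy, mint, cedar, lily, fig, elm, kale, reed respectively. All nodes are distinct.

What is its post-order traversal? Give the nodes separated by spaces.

teak yew bay daisy mint fig lily cedar elm rye fern reed kale

The first element of pre-order is the root; it splits in-order into left and right subtrees.
Root kale: left subtree has 11 nodes {teak, yew, bay, fern, rye, daisy, mint, cedar, lily, fig, elm}, right has 1 {reed}.
  Root fern: left subtree has 3 nodes {teak, yew, bay}, right has 7 {rye, daisy, mint, cedar, lily, fig, elm}.
    Root bay: left subtree has 2 nodes {teak, yew}, right has 0 { }.
      Root yew: left subtree has 1 node {teak}, right has 0 { }.
    Root rye: left subtree has 0 nodes { }, right has 6 {daisy, mint, cedar, lily, fig, elm}.
      Root elm: left subtree has 5 nodes {daisy, mint, cedar, lily, fig}, right has 0 { }.
        Root cedar: left subtree has 2 nodes {daisy, mint}, right has 2 {lily, fig}.
          Root mint: left subtree has 1 node {daisy}, right has 0 { }.
          Root lily: left subtree has 0 nodes { }, right has 1 {fig}.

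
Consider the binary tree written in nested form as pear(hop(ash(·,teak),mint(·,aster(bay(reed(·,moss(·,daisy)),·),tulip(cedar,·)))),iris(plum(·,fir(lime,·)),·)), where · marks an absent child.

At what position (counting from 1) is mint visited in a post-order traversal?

Post-order visits the left subtree, then the right subtree, then the node.
At pear: go left to hop.
  At hop: go left to ash.
    At ash: no left child.
    At ash: go right to teak.
      teak is a leaf — visit teak.
    Visit ash.
  At hop: go right to mint.
    At mint: no left child.
    At mint: go right to aster.
      At aster: go left to bay.
        At bay: go left to reed.
          At reed: no left child.
          At reed: go right to moss.
            At moss: no left child.
            At moss: go right to daisy.
              daisy is a leaf — visit daisy.
            Visit moss.
          Visit reed.
        At bay: no right child.
        Visit bay.
      At aster: go right to tulip.
        At tulip: go left to cedar.
          cedar is a leaf — visit cedar.
        At tulip: no right child.
        Visit tulip.
      Visit aster.
    Visit mint.
  Visit hop.
At pear: go right to iris.
  At iris: go left to plum.
    At plum: no left child.
    At plum: go right to fir.
      At fir: go left to lime.
        lime is a leaf — visit lime.
      At fir: no right child.
      Visit fir.
    Visit plum.
  At iris: no right child.
  Visit iris.
Visit pear.
Full post-order sequence: teak, ash, daisy, moss, reed, bay, cedar, tulip, aster, mint, hop, lime, fir, plum, iris, pear.

10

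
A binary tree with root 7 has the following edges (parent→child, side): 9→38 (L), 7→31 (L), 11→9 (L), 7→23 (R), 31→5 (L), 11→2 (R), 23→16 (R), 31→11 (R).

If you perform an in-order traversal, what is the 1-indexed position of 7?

7

In-order visits the left subtree, then the node, then the right subtree.
At 7: go left to 31.
  At 31: go left to 5.
    5 is a leaf — visit 5.
  Visit 31.
  At 31: go right to 11.
    At 11: go left to 9.
      At 9: go left to 38.
        38 is a leaf — visit 38.
      Visit 9.
      At 9: no right child.
    Visit 11.
    At 11: go right to 2.
      2 is a leaf — visit 2.
Visit 7.
At 7: go right to 23.
  At 23: no left child.
  Visit 23.
  At 23: go right to 16.
    16 is a leaf — visit 16.
Full in-order sequence: 5, 31, 38, 9, 11, 2, 7, 23, 16.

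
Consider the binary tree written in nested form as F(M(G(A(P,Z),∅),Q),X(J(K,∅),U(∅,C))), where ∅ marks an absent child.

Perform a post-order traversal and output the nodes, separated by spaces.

P Z A G Q M K J C U X F

Post-order visits the left subtree, then the right subtree, then the node.
At F: go left to M.
  At M: go left to G.
    At G: go left to A.
      At A: go left to P.
        P is a leaf — visit P.
      At A: go right to Z.
        Z is a leaf — visit Z.
      Visit A.
    At G: no right child.
    Visit G.
  At M: go right to Q.
    Q is a leaf — visit Q.
  Visit M.
At F: go right to X.
  At X: go left to J.
    At J: go left to K.
      K is a leaf — visit K.
    At J: no right child.
    Visit J.
  At X: go right to U.
    At U: no left child.
    At U: go right to C.
      C is a leaf — visit C.
    Visit U.
  Visit X.
Visit F.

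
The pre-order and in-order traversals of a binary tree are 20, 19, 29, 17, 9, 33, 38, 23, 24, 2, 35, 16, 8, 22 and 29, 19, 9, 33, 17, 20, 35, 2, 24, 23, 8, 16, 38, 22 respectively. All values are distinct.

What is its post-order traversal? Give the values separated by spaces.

29 33 9 17 19 35 2 24 8 16 23 22 38 20

The first element of pre-order is the root; it splits in-order into left and right subtrees.
Root 20: left subtree has 5 nodes {29, 19, 9, 33, 17}, right has 8 {35, 2, 24, 23, 8, 16, 38, 22}.
  Root 19: left subtree has 1 node {29}, right has 3 {9, 33, 17}.
    Root 17: left subtree has 2 nodes {9, 33}, right has 0 { }.
      Root 9: left subtree has 0 nodes { }, right has 1 {33}.
  Root 38: left subtree has 6 nodes {35, 2, 24, 23, 8, 16}, right has 1 {22}.
    Root 23: left subtree has 3 nodes {35, 2, 24}, right has 2 {8, 16}.
      Root 24: left subtree has 2 nodes {35, 2}, right has 0 { }.
        Root 2: left subtree has 1 node {35}, right has 0 { }.
      Root 16: left subtree has 1 node {8}, right has 0 { }.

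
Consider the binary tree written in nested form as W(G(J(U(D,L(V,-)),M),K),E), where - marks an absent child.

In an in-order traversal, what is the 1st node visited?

In-order visits the left subtree, then the node, then the right subtree.
At W: go left to G.
  At G: go left to J.
    At J: go left to U.
      At U: go left to D.
        D is a leaf — visit D.
      Visit U.
      At U: go right to L.
        At L: go left to V.
          V is a leaf — visit V.
        Visit L.
        At L: no right child.
    Visit J.
    At J: go right to M.
      M is a leaf — visit M.
  Visit G.
  At G: go right to K.
    K is a leaf — visit K.
Visit W.
At W: go right to E.
  E is a leaf — visit E.
Full in-order sequence: D, U, V, L, J, M, G, K, W, E.

D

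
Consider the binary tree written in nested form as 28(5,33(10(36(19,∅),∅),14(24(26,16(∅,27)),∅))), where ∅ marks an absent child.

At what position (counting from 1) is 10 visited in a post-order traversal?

Post-order visits the left subtree, then the right subtree, then the node.
At 28: go left to 5.
  5 is a leaf — visit 5.
At 28: go right to 33.
  At 33: go left to 10.
    At 10: go left to 36.
      At 36: go left to 19.
        19 is a leaf — visit 19.
      At 36: no right child.
      Visit 36.
    At 10: no right child.
    Visit 10.
  At 33: go right to 14.
    At 14: go left to 24.
      At 24: go left to 26.
        26 is a leaf — visit 26.
      At 24: go right to 16.
        At 16: no left child.
        At 16: go right to 27.
          27 is a leaf — visit 27.
        Visit 16.
      Visit 24.
    At 14: no right child.
    Visit 14.
  Visit 33.
Visit 28.
Full post-order sequence: 5, 19, 36, 10, 26, 27, 16, 24, 14, 33, 28.

4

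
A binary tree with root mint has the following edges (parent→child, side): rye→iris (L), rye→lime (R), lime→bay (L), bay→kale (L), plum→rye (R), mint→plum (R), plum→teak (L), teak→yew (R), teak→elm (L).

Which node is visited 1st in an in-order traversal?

In-order visits the left subtree, then the node, then the right subtree.
At mint: no left child.
Visit mint.
At mint: go right to plum.
  At plum: go left to teak.
    At teak: go left to elm.
      elm is a leaf — visit elm.
    Visit teak.
    At teak: go right to yew.
      yew is a leaf — visit yew.
  Visit plum.
  At plum: go right to rye.
    At rye: go left to iris.
      iris is a leaf — visit iris.
    Visit rye.
    At rye: go right to lime.
      At lime: go left to bay.
        At bay: go left to kale.
          kale is a leaf — visit kale.
        Visit bay.
        At bay: no right child.
      Visit lime.
      At lime: no right child.
Full in-order sequence: mint, elm, teak, yew, plum, iris, rye, kale, bay, lime.

mint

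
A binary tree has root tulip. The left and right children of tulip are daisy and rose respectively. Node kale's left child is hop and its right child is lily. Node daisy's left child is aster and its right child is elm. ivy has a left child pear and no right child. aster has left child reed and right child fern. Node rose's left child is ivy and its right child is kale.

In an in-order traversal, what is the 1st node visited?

In-order visits the left subtree, then the node, then the right subtree.
At tulip: go left to daisy.
  At daisy: go left to aster.
    At aster: go left to reed.
      reed is a leaf — visit reed.
    Visit aster.
    At aster: go right to fern.
      fern is a leaf — visit fern.
  Visit daisy.
  At daisy: go right to elm.
    elm is a leaf — visit elm.
Visit tulip.
At tulip: go right to rose.
  At rose: go left to ivy.
    At ivy: go left to pear.
      pear is a leaf — visit pear.
    Visit ivy.
    At ivy: no right child.
  Visit rose.
  At rose: go right to kale.
    At kale: go left to hop.
      hop is a leaf — visit hop.
    Visit kale.
    At kale: go right to lily.
      lily is a leaf — visit lily.
Full in-order sequence: reed, aster, fern, daisy, elm, tulip, pear, ivy, rose, hop, kale, lily.

reed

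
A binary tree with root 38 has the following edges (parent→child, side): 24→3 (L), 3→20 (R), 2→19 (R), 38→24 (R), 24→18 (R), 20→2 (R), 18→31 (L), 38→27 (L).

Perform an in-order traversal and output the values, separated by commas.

27, 38, 3, 20, 2, 19, 24, 31, 18

In-order visits the left subtree, then the node, then the right subtree.
At 38: go left to 27.
  27 is a leaf — visit 27.
Visit 38.
At 38: go right to 24.
  At 24: go left to 3.
    At 3: no left child.
    Visit 3.
    At 3: go right to 20.
      At 20: no left child.
      Visit 20.
      At 20: go right to 2.
        At 2: no left child.
        Visit 2.
        At 2: go right to 19.
          19 is a leaf — visit 19.
  Visit 24.
  At 24: go right to 18.
    At 18: go left to 31.
      31 is a leaf — visit 31.
    Visit 18.
    At 18: no right child.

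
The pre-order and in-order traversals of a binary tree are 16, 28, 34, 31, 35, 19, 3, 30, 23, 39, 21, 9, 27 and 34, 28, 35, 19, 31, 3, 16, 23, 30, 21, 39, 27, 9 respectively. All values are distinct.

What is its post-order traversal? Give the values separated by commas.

34, 19, 35, 3, 31, 28, 23, 21, 27, 9, 39, 30, 16

The first element of pre-order is the root; it splits in-order into left and right subtrees.
Root 16: left subtree has 6 nodes {34, 28, 35, 19, 31, 3}, right has 6 {23, 30, 21, 39, 27, 9}.
  Root 28: left subtree has 1 node {34}, right has 4 {35, 19, 31, 3}.
    Root 31: left subtree has 2 nodes {35, 19}, right has 1 {3}.
      Root 35: left subtree has 0 nodes { }, right has 1 {19}.
  Root 30: left subtree has 1 node {23}, right has 4 {21, 39, 27, 9}.
    Root 39: left subtree has 1 node {21}, right has 2 {27, 9}.
      Root 9: left subtree has 1 node {27}, right has 0 { }.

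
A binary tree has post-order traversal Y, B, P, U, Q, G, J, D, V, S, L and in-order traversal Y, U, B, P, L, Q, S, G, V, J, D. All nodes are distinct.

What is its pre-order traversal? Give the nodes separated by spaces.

The last element of post-order is the root; it splits in-order into left and right subtrees.
Root L: left subtree has 4 nodes {Y, U, B, P}, right has 6 {Q, S, G, V, J, D}.
  Root U: left subtree has 1 node {Y}, right has 2 {B, P}.
    Root P: left subtree has 1 node {B}, right has 0 { }.
  Root S: left subtree has 1 node {Q}, right has 4 {G, V, J, D}.
    Root V: left subtree has 1 node {G}, right has 2 {J, D}.
      Root D: left subtree has 1 node {J}, right has 0 { }.

L U Y P B S Q V G D J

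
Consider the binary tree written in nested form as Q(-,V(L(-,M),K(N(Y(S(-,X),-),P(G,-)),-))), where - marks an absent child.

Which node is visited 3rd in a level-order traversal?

Level-order visits nodes level by level from the root, left to right within each level.
Level 0: Q
Level 1: V
Level 2: L, K
Level 3: M, N
Level 4: Y, P
Level 5: S, G
Level 6: X
Full level-order sequence: Q, V, L, K, M, N, Y, P, S, G, X.

L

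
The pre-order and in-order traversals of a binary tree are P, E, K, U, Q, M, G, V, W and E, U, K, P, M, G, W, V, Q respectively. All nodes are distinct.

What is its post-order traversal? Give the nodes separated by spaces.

U K E W V G M Q P

The first element of pre-order is the root; it splits in-order into left and right subtrees.
Root P: left subtree has 3 nodes {E, U, K}, right has 5 {M, G, W, V, Q}.
  Root E: left subtree has 0 nodes { }, right has 2 {U, K}.
    Root K: left subtree has 1 node {U}, right has 0 { }.
  Root Q: left subtree has 4 nodes {M, G, W, V}, right has 0 { }.
    Root M: left subtree has 0 nodes { }, right has 3 {G, W, V}.
      Root G: left subtree has 0 nodes { }, right has 2 {W, V}.
        Root V: left subtree has 1 node {W}, right has 0 { }.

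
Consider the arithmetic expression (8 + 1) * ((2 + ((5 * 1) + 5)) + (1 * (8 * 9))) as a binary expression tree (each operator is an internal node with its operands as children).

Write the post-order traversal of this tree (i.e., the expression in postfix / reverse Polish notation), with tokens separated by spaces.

8 1 + 2 5 1 * 5 + + 1 8 9 * * + *

Post-order on an expression tree gives postfix notation: for each operator, emit left operand, right operand, then the operator.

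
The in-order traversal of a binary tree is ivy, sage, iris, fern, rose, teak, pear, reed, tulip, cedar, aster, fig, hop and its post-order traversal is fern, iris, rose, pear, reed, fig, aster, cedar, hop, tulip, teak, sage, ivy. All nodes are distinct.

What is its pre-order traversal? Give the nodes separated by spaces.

ivy sage teak rose iris fern tulip reed pear hop cedar aster fig

The last element of post-order is the root; it splits in-order into left and right subtrees.
Root ivy: left subtree has 0 nodes { }, right has 12 {sage, iris, fern, rose, teak, pear, reed, tulip, cedar, aster, fig, hop}.
  Root sage: left subtree has 0 nodes { }, right has 11 {iris, fern, rose, teak, pear, reed, tulip, cedar, aster, fig, hop}.
    Root teak: left subtree has 3 nodes {iris, fern, rose}, right has 7 {pear, reed, tulip, cedar, aster, fig, hop}.
      Root rose: left subtree has 2 nodes {iris, fern}, right has 0 { }.
        Root iris: left subtree has 0 nodes { }, right has 1 {fern}.
      Root tulip: left subtree has 2 nodes {pear, reed}, right has 4 {cedar, aster, fig, hop}.
        Root reed: left subtree has 1 node {pear}, right has 0 { }.
        Root hop: left subtree has 3 nodes {cedar, aster, fig}, right has 0 { }.
          Root cedar: left subtree has 0 nodes { }, right has 2 {aster, fig}.
            Root aster: left subtree has 0 nodes { }, right has 1 {fig}.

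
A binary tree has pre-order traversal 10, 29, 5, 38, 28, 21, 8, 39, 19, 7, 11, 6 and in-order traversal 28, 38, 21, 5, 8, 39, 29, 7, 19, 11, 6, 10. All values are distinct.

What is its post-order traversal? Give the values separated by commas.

28, 21, 38, 39, 8, 5, 7, 6, 11, 19, 29, 10

The first element of pre-order is the root; it splits in-order into left and right subtrees.
Root 10: left subtree has 11 nodes {28, 38, 21, 5, 8, 39, 29, 7, 19, 11, 6}, right has 0 { }.
  Root 29: left subtree has 6 nodes {28, 38, 21, 5, 8, 39}, right has 4 {7, 19, 11, 6}.
    Root 5: left subtree has 3 nodes {28, 38, 21}, right has 2 {8, 39}.
      Root 38: left subtree has 1 node {28}, right has 1 {21}.
      Root 8: left subtree has 0 nodes { }, right has 1 {39}.
    Root 19: left subtree has 1 node {7}, right has 2 {11, 6}.
      Root 11: left subtree has 0 nodes { }, right has 1 {6}.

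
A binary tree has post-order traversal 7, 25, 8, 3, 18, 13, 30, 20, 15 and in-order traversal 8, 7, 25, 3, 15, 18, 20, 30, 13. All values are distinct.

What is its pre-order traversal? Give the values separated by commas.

The last element of post-order is the root; it splits in-order into left and right subtrees.
Root 15: left subtree has 4 nodes {8, 7, 25, 3}, right has 4 {18, 20, 30, 13}.
  Root 3: left subtree has 3 nodes {8, 7, 25}, right has 0 { }.
    Root 8: left subtree has 0 nodes { }, right has 2 {7, 25}.
      Root 25: left subtree has 1 node {7}, right has 0 { }.
  Root 20: left subtree has 1 node {18}, right has 2 {30, 13}.
    Root 30: left subtree has 0 nodes { }, right has 1 {13}.

15, 3, 8, 25, 7, 20, 18, 30, 13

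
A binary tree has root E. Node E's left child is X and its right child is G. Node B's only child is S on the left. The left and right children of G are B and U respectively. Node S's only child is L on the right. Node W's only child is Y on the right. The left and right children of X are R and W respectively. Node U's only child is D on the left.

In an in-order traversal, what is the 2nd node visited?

In-order visits the left subtree, then the node, then the right subtree.
At E: go left to X.
  At X: go left to R.
    R is a leaf — visit R.
  Visit X.
  At X: go right to W.
    At W: no left child.
    Visit W.
    At W: go right to Y.
      Y is a leaf — visit Y.
Visit E.
At E: go right to G.
  At G: go left to B.
    At B: go left to S.
      At S: no left child.
      Visit S.
      At S: go right to L.
        L is a leaf — visit L.
    Visit B.
    At B: no right child.
  Visit G.
  At G: go right to U.
    At U: go left to D.
      D is a leaf — visit D.
    Visit U.
    At U: no right child.
Full in-order sequence: R, X, W, Y, E, S, L, B, G, D, U.

X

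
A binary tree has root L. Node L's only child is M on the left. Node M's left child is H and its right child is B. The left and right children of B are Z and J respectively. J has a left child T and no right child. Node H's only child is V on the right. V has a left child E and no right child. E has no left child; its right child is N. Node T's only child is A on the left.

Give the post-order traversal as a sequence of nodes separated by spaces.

Post-order visits the left subtree, then the right subtree, then the node.
At L: go left to M.
  At M: go left to H.
    At H: no left child.
    At H: go right to V.
      At V: go left to E.
        At E: no left child.
        At E: go right to N.
          N is a leaf — visit N.
        Visit E.
      At V: no right child.
      Visit V.
    Visit H.
  At M: go right to B.
    At B: go left to Z.
      Z is a leaf — visit Z.
    At B: go right to J.
      At J: go left to T.
        At T: go left to A.
          A is a leaf — visit A.
        At T: no right child.
        Visit T.
      At J: no right child.
      Visit J.
    Visit B.
  Visit M.
At L: no right child.
Visit L.

N E V H Z A T J B M L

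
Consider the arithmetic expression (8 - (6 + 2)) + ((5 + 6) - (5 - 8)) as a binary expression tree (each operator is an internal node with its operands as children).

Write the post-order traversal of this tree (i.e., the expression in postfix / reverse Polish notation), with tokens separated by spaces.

8 6 2 + - 5 6 + 5 8 - - +

Post-order on an expression tree gives postfix notation: for each operator, emit left operand, right operand, then the operator.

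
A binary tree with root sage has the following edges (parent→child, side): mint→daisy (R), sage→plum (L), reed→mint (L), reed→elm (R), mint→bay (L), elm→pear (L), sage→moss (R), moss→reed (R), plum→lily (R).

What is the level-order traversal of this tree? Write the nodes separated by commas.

sage, plum, moss, lily, reed, mint, elm, bay, daisy, pear

Level-order visits nodes level by level from the root, left to right within each level.
Level 0: sage
Level 1: plum, moss
Level 2: lily, reed
Level 3: mint, elm
Level 4: bay, daisy, pear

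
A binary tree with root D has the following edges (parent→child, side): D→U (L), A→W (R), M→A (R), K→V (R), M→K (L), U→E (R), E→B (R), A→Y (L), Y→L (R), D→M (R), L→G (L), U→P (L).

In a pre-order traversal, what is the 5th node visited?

B

Pre-order visits the node, then its left subtree, then its right subtree.
Visit D.
At D: go left to U.
  Visit U.
  At U: go left to P.
    P is a leaf — visit P.
  At U: go right to E.
    Visit E.
    At E: no left child.
    At E: go right to B.
      B is a leaf — visit B.
At D: go right to M.
  Visit M.
  At M: go left to K.
    Visit K.
    At K: no left child.
    At K: go right to V.
      V is a leaf — visit V.
  At M: go right to A.
    Visit A.
    At A: go left to Y.
      Visit Y.
      At Y: no left child.
      At Y: go right to L.
        Visit L.
        At L: go left to G.
          G is a leaf — visit G.
        At L: no right child.
    At A: go right to W.
      W is a leaf — visit W.
Full pre-order sequence: D, U, P, E, B, M, K, V, A, Y, L, G, W.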